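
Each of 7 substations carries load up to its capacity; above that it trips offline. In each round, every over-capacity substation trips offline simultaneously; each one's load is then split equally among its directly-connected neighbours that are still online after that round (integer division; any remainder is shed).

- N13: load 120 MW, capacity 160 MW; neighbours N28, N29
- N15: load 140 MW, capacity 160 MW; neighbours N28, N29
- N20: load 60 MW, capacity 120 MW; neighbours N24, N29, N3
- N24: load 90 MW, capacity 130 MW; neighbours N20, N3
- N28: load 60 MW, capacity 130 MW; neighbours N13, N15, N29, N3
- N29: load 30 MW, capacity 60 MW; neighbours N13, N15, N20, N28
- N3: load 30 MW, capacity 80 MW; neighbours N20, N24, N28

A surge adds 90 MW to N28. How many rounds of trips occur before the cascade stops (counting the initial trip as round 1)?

3

Round 1 — N28 at 150 > 130. N28 trips offline.
  N28 sheds 150 MW to N13, N15, N29, N3: 37 each (2 lost).
    N13: 120+37 = 157 ≤ 160
    N15: 140+37 = 177 > 160
    N29: 30+37 = 67 > 60
    N3: 30+37 = 67 ≤ 80
Round 2 — N15, N29 trip offline.
  N15 sheds 177 MW: no online neighbours, lost.
  N29 sheds 67 MW to N13, N20: 33 each (1 lost).
    N13: 157+33 = 190 > 160
    N20: 60+33 = 93 ≤ 120
Round 3 — N13 trips offline.
  N13 sheds 190 MW: no online neighbours, lost.
No further trips.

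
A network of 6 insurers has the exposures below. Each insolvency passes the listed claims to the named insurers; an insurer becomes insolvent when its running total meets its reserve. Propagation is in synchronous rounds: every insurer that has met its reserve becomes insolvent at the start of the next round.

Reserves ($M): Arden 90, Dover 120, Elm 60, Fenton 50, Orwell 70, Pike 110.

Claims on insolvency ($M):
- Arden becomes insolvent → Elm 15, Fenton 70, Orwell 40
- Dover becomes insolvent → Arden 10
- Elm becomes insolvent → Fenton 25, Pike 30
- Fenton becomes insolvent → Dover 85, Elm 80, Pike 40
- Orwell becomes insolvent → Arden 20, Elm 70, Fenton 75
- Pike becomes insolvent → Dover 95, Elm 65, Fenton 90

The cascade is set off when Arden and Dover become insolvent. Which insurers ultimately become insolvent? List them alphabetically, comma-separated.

Round 1 — Arden, Dover become insolvent (initial).
  Elm: +15 → 15 < 60
  Fenton: +70 → 70 ≥ 50
  Orwell: +40 → 40 < 70
Round 2 — Fenton becomes insolvent.
  Elm: +80 → 95 ≥ 60
  Pike: +40 → 40 < 110
Round 3 — Elm becomes insolvent.
  Pike: +30 → 70 < 110
No further insolvencies.

Arden, Dover, Elm, Fenton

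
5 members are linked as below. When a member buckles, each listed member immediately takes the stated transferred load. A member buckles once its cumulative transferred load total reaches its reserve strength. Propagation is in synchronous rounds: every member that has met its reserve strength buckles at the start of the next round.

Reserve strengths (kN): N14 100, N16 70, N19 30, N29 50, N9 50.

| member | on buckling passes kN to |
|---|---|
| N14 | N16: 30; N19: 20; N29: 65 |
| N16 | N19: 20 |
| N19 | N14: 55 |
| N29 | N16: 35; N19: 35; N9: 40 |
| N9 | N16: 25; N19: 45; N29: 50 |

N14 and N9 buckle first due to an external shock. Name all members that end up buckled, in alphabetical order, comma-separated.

N14, N16, N19, N29, N9

Round 1 — N14, N9 buckle (initial).
  N16: +30+25 → 55 < 70
  N19: +20+45 → 65 ≥ 30
  N29: +65+50 → 115 ≥ 50
Round 2 — N19, N29 buckle.
  N16: +35 → 90 ≥ 70
Round 3 — N16 buckles.
No further bucklings.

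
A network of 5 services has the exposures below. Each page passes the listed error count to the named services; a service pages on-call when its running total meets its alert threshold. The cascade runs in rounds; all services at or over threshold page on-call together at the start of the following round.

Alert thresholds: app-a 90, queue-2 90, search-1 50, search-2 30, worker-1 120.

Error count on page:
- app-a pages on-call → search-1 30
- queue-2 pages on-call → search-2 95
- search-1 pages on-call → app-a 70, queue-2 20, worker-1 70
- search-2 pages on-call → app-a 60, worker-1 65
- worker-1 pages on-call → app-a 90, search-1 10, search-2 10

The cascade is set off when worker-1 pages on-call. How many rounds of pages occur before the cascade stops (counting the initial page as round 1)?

2

Round 1 — worker-1 pages on-call (initial).
  app-a: +90 → 90 ≥ 90
  search-1: +10 → 10 < 50
  search-2: +10 → 10 < 30
Round 2 — app-a pages on-call.
  search-1: +30 → 40 < 50
No further pages.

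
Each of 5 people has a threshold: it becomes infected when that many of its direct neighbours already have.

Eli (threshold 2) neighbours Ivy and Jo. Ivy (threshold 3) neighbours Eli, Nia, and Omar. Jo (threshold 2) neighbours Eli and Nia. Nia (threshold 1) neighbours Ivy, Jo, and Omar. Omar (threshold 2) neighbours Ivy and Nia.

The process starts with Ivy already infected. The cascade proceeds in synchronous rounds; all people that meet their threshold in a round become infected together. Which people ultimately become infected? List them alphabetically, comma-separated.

Round 1 — Ivy becomes infected (initial).
Round 2 — checking thresholds:
  Eli: 1 of 2 neighbours < 2, not yet.
  Nia: 1 of 3 neighbours ≥ 1, becomes infected.
  Omar: 1 of 2 neighbours < 2, not yet.
Round 3 — checking thresholds:
  Eli: 1 of 2 neighbours < 2, not yet.
  Jo: 1 of 2 neighbours < 2, not yet.
  Omar: 2 of 2 neighbours ≥ 2, becomes infected.
Round 4 — no new infections; cascade stops.

Ivy, Nia, Omar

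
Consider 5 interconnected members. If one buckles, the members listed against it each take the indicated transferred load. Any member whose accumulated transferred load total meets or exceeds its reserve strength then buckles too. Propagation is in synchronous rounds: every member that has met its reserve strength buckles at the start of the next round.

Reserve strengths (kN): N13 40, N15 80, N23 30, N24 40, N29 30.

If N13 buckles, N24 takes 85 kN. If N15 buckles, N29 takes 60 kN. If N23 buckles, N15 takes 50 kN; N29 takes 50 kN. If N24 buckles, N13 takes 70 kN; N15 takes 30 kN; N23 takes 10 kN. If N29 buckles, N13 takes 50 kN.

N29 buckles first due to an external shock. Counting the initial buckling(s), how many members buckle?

Round 1 — N29 buckles (initial).
  N13: +50 → 50 ≥ 40
Round 2 — N13 buckles.
  N24: +85 → 85 ≥ 40
Round 3 — N24 buckles.
  N15: +30 → 30 < 80
  N23: +10 → 10 < 30
No further bucklings.

3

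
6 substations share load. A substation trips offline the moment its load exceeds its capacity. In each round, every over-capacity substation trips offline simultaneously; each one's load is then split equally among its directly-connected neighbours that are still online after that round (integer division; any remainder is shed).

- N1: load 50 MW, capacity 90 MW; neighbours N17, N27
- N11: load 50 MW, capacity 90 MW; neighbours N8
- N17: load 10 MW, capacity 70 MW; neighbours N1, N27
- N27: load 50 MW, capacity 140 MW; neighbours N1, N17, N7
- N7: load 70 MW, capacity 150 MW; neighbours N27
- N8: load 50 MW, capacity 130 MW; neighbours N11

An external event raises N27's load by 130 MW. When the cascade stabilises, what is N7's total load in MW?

Round 1 — N27 at 180 > 140. N27 trips offline.
  N27 sheds 180 MW to N1, N17, N7: 60 each.
    N1: 50+60 = 110 > 90
    N17: 10+60 = 70 ≤ 70
    N7: 70+60 = 130 ≤ 150
Round 2 — N1 trips offline.
  N1 sheds 110 MW to N17: 110 each.
    N17: 70+110 = 180 > 70
Round 3 — N17 trips offline.
  N17 sheds 180 MW: no online neighbours, lost.
No further trips.

130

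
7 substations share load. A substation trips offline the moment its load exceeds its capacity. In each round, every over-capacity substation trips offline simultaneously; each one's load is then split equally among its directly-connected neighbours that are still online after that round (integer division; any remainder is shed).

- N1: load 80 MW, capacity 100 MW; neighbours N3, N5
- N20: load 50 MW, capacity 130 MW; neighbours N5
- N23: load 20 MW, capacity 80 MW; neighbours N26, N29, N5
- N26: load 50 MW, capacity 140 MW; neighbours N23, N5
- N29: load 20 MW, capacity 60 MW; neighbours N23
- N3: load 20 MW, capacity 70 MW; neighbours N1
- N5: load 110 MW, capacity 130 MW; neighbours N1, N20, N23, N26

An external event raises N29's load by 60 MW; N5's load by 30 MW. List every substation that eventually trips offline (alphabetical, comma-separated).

Round 1 — N29 at 80 > 60; N5 at 140 > 130. N29, N5 trip offline.
  N29 sheds 80 MW to N23: 80 each.
    N23: 20+80 = 100 > 80
  N5 sheds 140 MW to N1, N20, N23, N26: 35 each.
    N1: 80+35 = 115 > 100
    N20: 50+35 = 85 ≤ 130
    N23: 100+35 = 135 > 80
    N26: 50+35 = 85 ≤ 140
Round 2 — N1, N23 trip offline.
  N1 sheds 115 MW to N3: 115 each.
    N3: 20+115 = 135 > 70
  N23 sheds 135 MW to N26: 135 each.
    N26: 85+135 = 220 > 140
Round 3 — N26, N3 trip offline.
  N26 sheds 220 MW: no online neighbours, lost.
  N3 sheds 135 MW: no online neighbours, lost.
No further trips.

N1, N23, N26, N29, N3, N5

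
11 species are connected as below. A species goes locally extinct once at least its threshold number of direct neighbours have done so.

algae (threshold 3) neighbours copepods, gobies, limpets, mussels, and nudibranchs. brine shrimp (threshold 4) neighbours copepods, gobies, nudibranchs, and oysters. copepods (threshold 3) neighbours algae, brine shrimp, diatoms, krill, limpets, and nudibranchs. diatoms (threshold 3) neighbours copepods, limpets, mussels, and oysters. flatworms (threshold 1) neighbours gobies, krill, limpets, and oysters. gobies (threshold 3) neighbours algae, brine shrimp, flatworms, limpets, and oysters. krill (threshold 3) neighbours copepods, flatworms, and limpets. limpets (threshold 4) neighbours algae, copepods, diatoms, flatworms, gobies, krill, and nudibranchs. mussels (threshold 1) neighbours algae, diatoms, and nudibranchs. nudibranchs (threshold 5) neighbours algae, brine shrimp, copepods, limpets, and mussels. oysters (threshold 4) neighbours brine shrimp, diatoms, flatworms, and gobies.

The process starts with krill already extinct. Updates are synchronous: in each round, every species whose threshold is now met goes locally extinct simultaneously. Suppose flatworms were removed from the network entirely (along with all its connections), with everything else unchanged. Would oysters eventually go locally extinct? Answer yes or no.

no

With flatworms removed:
Round 1 — krill goes locally extinct (initial).
Round 2 — no new extinctions; cascade stops.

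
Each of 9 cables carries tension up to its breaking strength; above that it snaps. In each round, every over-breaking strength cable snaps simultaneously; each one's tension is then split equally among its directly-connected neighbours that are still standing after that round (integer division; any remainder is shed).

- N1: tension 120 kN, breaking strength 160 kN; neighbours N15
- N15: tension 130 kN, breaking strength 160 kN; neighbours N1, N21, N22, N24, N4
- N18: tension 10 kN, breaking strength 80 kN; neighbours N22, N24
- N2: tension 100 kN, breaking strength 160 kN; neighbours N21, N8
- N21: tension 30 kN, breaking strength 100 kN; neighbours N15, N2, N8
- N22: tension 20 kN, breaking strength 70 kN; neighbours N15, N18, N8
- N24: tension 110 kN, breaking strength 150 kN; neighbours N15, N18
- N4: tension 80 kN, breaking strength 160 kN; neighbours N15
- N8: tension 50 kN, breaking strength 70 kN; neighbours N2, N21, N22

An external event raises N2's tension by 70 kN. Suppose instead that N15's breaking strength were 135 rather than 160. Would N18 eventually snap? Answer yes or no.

With N15's breaking strength at 135:
Round 1 — N2 at 170 > 160. N2 snaps.
  N2 sheds 170 kN to N21, N8: 85 each.
    N21: 30+85 = 115 > 100
    N8: 50+85 = 135 > 70
Round 2 — N21, N8 snap.
  N21 sheds 115 kN to N15: 115 each.
    N15: 130+115 = 245 > 135
  N8 sheds 135 kN to N22: 135 each.
    N22: 20+135 = 155 > 70
Round 3 — N15, N22 snap.
  N15 sheds 245 kN to N1, N24, N4: 81 each (2 lost).
    N1: 120+81 = 201 > 160
    N24: 110+81 = 191 > 150
    N4: 80+81 = 161 > 160
  N22 sheds 155 kN to N18: 155 each.
    N18: 10+155 = 165 > 80
Round 4 — N1, N18, N24, N4 snap.
  N1 sheds 201 kN: no online neighbours, lost.
  N18 sheds 165 kN: no online neighbours, lost.
  N24 sheds 191 kN: no online neighbours, lost.
  N4 sheds 161 kN: no online neighbours, lost.
No further breaks.

yes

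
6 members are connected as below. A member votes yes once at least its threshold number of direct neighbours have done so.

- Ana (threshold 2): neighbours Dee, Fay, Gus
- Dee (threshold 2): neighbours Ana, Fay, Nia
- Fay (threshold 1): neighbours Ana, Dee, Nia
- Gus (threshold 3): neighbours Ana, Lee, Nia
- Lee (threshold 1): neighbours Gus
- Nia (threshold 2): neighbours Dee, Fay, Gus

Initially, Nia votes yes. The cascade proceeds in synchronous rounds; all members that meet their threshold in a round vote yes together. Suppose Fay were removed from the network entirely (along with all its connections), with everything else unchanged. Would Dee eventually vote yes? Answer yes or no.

no

With Fay removed:
Round 1 — Nia votes yes (initial).
Round 2 — no new yes votes; cascade stops.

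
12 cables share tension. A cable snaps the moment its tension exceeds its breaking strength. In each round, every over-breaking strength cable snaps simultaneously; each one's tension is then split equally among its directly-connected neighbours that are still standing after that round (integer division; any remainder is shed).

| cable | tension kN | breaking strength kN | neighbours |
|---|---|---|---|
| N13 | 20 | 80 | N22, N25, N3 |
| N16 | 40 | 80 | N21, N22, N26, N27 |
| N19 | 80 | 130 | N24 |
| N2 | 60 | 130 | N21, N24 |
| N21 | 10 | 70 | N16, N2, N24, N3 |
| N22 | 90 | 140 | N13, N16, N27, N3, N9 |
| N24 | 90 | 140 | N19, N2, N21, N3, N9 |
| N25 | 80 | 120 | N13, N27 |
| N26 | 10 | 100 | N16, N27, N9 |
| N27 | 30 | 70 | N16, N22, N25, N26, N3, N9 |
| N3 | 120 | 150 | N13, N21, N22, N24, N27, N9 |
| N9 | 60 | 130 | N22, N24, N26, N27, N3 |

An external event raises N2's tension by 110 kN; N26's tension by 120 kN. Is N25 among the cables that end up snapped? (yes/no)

yes

Round 1 — N2 at 170 > 130; N26 at 130 > 100. N2, N26 snap.
  N2 sheds 170 kN to N21, N24: 85 each.
    N21: 10+85 = 95 > 70
    N24: 90+85 = 175 > 140
  N26 sheds 130 kN to N16, N27, N9: 43 each (1 lost).
    N16: 40+43 = 83 > 80
    N27: 30+43 = 73 > 70
    N9: 60+43 = 103 ≤ 130
Round 2 — N16, N21, N24, N27 snap.
  N16 sheds 83 kN to N22: 83 each.
    N22: 90+83 = 173 > 140
  N21 sheds 95 kN to N3: 95 each.
    N3: 120+95 = 215 > 150
  N24 sheds 175 kN to N19, N3, N9: 58 each (1 lost).
    N19: 80+58 = 138 > 130
    N3: 215+58 = 273 > 150
    N9: 103+58 = 161 > 130
  N27 sheds 73 kN to N22, N25, N3, N9: 18 each (1 lost).
    N22: 173+18 = 191 > 140
    N25: 80+18 = 98 ≤ 120
    N3: 273+18 = 291 > 150
    N9: 161+18 = 179 > 130
Round 3 — N19, N22, N3, N9 snap.
  N19 sheds 138 kN: no online neighbours, lost.
  N22 sheds 191 kN to N13: 191 each.
    N13: 20+191 = 211 > 80
  N3 sheds 291 kN to N13: 291 each.
    N13: 211+291 = 502 > 80
  N9 sheds 179 kN: no online neighbours, lost.
Round 4 — N13 snaps.
  N13 sheds 502 kN to N25: 502 each.
    N25: 98+502 = 600 > 120
Round 5 — N25 snaps.
  N25 sheds 600 kN: no online neighbours, lost.
No further breaks.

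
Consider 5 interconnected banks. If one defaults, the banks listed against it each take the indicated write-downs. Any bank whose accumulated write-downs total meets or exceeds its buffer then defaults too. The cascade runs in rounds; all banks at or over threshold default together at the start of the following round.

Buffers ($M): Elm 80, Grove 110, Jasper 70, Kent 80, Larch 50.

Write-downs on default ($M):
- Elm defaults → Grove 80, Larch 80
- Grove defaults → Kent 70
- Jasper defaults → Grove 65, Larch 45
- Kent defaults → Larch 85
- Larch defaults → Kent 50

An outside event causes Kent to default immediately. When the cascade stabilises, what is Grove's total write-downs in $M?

Round 1 — Kent defaults (initial).
  Larch: +85 → 85 ≥ 50
Round 2 — Larch defaults.
No further defaults.

0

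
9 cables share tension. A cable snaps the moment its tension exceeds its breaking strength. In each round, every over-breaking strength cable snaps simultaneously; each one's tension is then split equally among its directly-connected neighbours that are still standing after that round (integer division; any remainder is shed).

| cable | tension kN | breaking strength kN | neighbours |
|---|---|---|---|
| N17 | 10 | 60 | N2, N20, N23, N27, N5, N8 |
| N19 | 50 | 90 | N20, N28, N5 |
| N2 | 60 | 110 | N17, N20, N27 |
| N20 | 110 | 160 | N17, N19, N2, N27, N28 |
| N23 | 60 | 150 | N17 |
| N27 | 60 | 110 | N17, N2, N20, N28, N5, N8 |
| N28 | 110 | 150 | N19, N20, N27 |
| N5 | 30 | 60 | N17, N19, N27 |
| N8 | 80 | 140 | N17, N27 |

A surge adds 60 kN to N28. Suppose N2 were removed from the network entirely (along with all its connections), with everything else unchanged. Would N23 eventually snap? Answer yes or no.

yes

With N2 removed:
Round 1 — N28 at 170 > 150. N28 snaps.
  N28 sheds 170 kN to N19, N20, N27: 56 each (2 lost).
    N19: 50+56 = 106 > 90
    N20: 110+56 = 166 > 160
    N27: 60+56 = 116 > 110
Round 2 — N19, N20, N27 snap.
  N19 sheds 106 kN to N5: 106 each.
    N5: 30+106 = 136 > 60
  N20 sheds 166 kN to N17: 166 each.
    N17: 10+166 = 176 > 60
  N27 sheds 116 kN to N17, N5, N8: 38 each (2 lost).
    N17: 176+38 = 214 > 60
    N5: 136+38 = 174 > 60
    N8: 80+38 = 118 ≤ 140
Round 3 — N17, N5 snap.
  N17 sheds 214 kN to N23, N8: 107 each.
    N23: 60+107 = 167 > 150
    N8: 118+107 = 225 > 140
  N5 sheds 174 kN: no online neighbours, lost.
Round 4 — N23, N8 snap.
  N23 sheds 167 kN: no online neighbours, lost.
  N8 sheds 225 kN: no online neighbours, lost.
No further breaks.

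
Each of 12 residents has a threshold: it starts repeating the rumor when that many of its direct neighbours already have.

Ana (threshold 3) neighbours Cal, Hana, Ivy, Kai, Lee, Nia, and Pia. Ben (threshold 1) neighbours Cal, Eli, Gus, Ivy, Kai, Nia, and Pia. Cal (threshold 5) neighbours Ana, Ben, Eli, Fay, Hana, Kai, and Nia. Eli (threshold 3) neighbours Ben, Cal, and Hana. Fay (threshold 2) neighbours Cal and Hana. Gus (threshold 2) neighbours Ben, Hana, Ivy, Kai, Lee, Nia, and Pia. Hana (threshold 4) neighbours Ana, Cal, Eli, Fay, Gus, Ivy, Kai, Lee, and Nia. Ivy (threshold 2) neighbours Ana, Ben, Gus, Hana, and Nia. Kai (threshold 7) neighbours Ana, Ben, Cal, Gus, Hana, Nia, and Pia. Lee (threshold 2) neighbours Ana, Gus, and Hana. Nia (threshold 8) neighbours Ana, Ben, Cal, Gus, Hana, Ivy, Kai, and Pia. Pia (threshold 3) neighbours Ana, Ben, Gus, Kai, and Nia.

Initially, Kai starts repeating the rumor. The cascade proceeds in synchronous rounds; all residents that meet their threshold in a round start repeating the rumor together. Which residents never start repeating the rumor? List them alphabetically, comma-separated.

Cal, Eli, Fay, Nia

Round 1 — Kai starts repeating the rumor (initial).
Round 2 — checking thresholds:
  Ana: 1 of 7 neighbours < 3, not yet.
  Ben: 1 of 7 neighbours ≥ 1, starts repeating the rumor.
  Cal: 1 of 7 neighbours < 5, not yet.
  Gus: 1 of 7 neighbours < 2, not yet.
  Hana: 1 of 9 neighbours < 4, not yet.
  Nia: 1 of 8 neighbours < 8, not yet.
  Pia: 1 of 5 neighbours < 3, not yet.
Round 3 — checking thresholds:
  Ana: 1 of 7 neighbours < 3, not yet.
  Cal: 2 of 7 neighbours < 5, not yet.
  Eli: 1 of 3 neighbours < 3, not yet.
  Gus: 2 of 7 neighbours ≥ 2, starts repeating the rumor.
  Hana: 1 of 9 neighbours < 4, not yet.
  Ivy: 1 of 5 neighbours < 2, not yet.
  Nia: 2 of 8 neighbours < 8, not yet.
  Pia: 2 of 5 neighbours < 3, not yet.
Round 4 — checking thresholds:
  Ana: 1 of 7 neighbours < 3, not yet.
  Cal: 2 of 7 neighbours < 5, not yet.
  Eli: 1 of 3 neighbours < 3, not yet.
  Hana: 2 of 9 neighbours < 4, not yet.
  Ivy: 2 of 5 neighbours ≥ 2, starts repeating the rumor.
  Lee: 1 of 3 neighbours < 2, not yet.
  Nia: 3 of 8 neighbours < 8, not yet.
  Pia: 3 of 5 neighbours ≥ 3, starts repeating the rumor.
Round 5 — checking thresholds:
  Ana: 3 of 7 neighbours ≥ 3, starts repeating the rumor.
  Cal: 2 of 7 neighbours < 5, not yet.
  Eli: 1 of 3 neighbours < 3, not yet.
  Hana: 3 of 9 neighbours < 4, not yet.
  Lee: 1 of 3 neighbours < 2, not yet.
  Nia: 5 of 8 neighbours < 8, not yet.
Round 6 — checking thresholds:
  Cal: 3 of 7 neighbours < 5, not yet.
  Eli: 1 of 3 neighbours < 3, not yet.
  Hana: 4 of 9 neighbours ≥ 4, starts repeating the rumor.
  Lee: 2 of 3 neighbours ≥ 2, starts repeating the rumor.
  Nia: 6 of 8 neighbours < 8, not yet.
Round 7 — no new spreads; cascade stops.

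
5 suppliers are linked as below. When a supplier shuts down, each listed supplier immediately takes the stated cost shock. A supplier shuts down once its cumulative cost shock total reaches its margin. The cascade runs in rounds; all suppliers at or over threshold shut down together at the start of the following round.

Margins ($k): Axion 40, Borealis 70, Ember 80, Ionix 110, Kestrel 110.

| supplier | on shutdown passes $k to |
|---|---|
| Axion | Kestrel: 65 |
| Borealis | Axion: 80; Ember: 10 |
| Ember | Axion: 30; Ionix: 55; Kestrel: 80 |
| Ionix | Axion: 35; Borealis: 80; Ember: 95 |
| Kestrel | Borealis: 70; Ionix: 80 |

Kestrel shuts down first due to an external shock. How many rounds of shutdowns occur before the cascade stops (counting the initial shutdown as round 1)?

3

Round 1 — Kestrel shuts down (initial).
  Borealis: +70 → 70 ≥ 70
  Ionix: +80 → 80 < 110
Round 2 — Borealis shuts down.
  Axion: +80 → 80 ≥ 40
  Ember: +10 → 10 < 80
Round 3 — Axion shuts down.
No further shutdowns.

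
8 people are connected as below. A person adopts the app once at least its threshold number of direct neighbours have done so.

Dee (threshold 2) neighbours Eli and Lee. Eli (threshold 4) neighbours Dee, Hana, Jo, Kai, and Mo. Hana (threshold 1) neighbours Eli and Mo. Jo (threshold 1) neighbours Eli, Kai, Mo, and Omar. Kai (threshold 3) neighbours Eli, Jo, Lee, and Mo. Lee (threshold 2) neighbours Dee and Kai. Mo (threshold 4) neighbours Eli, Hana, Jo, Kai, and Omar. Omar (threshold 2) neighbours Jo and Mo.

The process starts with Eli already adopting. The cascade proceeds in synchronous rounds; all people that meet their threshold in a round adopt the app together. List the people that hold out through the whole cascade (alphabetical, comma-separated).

Dee, Kai, Lee, Mo, Omar

Round 1 — Eli adopts the app (initial).
Round 2 — checking thresholds:
  Dee: 1 of 2 neighbours < 2, holds.
  Hana: 1 of 2 neighbours ≥ 1, adopts the app.
  Jo: 1 of 4 neighbours ≥ 1, adopts the app.
  Kai: 1 of 4 neighbours < 3, holds.
  Mo: 1 of 5 neighbours < 4, holds.
Round 3 — no new adoptions; cascade stops.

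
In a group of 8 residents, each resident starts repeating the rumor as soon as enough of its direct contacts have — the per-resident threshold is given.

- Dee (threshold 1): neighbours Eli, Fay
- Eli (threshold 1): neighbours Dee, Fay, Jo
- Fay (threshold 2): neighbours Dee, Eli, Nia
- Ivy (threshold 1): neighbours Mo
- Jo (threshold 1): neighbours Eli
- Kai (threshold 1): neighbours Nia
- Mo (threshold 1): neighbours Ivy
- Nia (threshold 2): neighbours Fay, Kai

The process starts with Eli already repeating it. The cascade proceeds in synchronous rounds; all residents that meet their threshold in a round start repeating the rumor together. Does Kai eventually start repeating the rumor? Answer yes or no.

Round 1 — Eli starts repeating the rumor (initial).
Round 2 — checking thresholds:
  Dee: 1 of 2 neighbours ≥ 1, starts repeating the rumor.
  Fay: 1 of 3 neighbours < 2, below threshold.
  Jo: 1 of 1 neighbours ≥ 1, starts repeating the rumor.
Round 3 — checking thresholds:
  Fay: 2 of 3 neighbours ≥ 2, starts repeating the rumor.
Round 4 — no new spreads; cascade stops.

no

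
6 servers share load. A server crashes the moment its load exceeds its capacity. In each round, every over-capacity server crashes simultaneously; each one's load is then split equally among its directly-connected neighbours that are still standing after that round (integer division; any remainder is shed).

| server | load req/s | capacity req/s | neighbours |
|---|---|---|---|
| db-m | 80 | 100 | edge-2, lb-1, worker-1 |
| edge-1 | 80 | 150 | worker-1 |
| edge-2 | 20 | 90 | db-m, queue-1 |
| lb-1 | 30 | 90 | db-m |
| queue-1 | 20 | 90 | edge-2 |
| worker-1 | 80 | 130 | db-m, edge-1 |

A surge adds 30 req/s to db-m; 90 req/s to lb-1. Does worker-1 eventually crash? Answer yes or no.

Round 1 — db-m at 110 > 100; lb-1 at 120 > 90. db-m, lb-1 crash.
  db-m sheds 110 req/s to edge-2, worker-1: 55 each.
    edge-2: 20+55 = 75 ≤ 90
    worker-1: 80+55 = 135 > 130
  lb-1 sheds 120 req/s: no online neighbours, lost.
Round 2 — worker-1 crashes.
  worker-1 sheds 135 req/s to edge-1: 135 each.
    edge-1: 80+135 = 215 > 150
Round 3 — edge-1 crashes.
  edge-1 sheds 215 req/s: no online neighbours, lost.
No further crashes.

yes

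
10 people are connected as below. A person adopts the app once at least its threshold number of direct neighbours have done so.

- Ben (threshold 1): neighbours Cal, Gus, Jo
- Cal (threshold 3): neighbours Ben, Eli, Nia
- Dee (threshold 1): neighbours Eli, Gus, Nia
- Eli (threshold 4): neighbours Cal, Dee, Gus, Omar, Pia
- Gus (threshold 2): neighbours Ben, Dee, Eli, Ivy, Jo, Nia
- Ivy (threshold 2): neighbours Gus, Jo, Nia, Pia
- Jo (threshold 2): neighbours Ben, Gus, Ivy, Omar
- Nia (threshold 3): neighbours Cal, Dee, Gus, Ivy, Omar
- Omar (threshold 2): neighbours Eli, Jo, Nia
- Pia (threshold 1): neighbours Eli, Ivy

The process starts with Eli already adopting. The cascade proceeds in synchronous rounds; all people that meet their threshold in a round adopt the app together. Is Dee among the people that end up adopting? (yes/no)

yes

Round 1 — Eli adopts the app (initial).
Round 2 — checking thresholds:
  Cal: 1 of 3 neighbours < 3, not yet.
  Dee: 1 of 3 neighbours ≥ 1, adopts the app.
  Gus: 1 of 6 neighbours < 2, not yet.
  Omar: 1 of 3 neighbours < 2, not yet.
  Pia: 1 of 2 neighbours ≥ 1, adopts the app.
Round 3 — checking thresholds:
  Cal: 1 of 3 neighbours < 3, not yet.
  Gus: 2 of 6 neighbours ≥ 2, adopts the app.
  Ivy: 1 of 4 neighbours < 2, not yet.
  Nia: 1 of 5 neighbours < 3, not yet.
  Omar: 1 of 3 neighbours < 2, not yet.
Round 4 — checking thresholds:
  Ben: 1 of 3 neighbours ≥ 1, adopts the app.
  Cal: 1 of 3 neighbours < 3, not yet.
  Ivy: 2 of 4 neighbours ≥ 2, adopts the app.
  Jo: 1 of 4 neighbours < 2, not yet.
  Nia: 2 of 5 neighbours < 3, not yet.
  Omar: 1 of 3 neighbours < 2, not yet.
Round 5 — checking thresholds:
  Cal: 2 of 3 neighbours < 3, not yet.
  Jo: 3 of 4 neighbours ≥ 2, adopts the app.
  Nia: 3 of 5 neighbours ≥ 3, adopts the app.
  Omar: 1 of 3 neighbours < 2, not yet.
Round 6 — checking thresholds:
  Cal: 3 of 3 neighbours ≥ 3, adopts the app.
  Omar: 3 of 3 neighbours ≥ 2, adopts the app.
Round 7 — no new adoptions; cascade stops.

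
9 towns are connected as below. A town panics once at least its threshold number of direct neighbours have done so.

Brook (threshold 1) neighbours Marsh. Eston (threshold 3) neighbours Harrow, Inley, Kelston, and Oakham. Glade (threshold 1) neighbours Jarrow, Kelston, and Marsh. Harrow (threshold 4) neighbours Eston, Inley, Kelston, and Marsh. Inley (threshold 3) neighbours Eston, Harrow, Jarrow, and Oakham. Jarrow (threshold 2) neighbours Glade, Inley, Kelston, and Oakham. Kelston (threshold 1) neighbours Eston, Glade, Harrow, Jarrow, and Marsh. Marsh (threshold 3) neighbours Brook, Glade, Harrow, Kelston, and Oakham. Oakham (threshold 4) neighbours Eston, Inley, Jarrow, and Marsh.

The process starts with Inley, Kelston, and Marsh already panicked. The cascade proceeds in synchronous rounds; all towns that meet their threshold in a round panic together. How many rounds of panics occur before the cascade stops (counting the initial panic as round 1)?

Round 1 — Inley, Kelston, Marsh panic (initial).
Round 2 — checking thresholds:
  Brook: 1 of 1 neighbours ≥ 1, panics.
  Eston: 2 of 4 neighbours < 3, holds.
  Glade: 2 of 3 neighbours ≥ 1, panics.
  Harrow: 3 of 4 neighbours < 4, holds.
  Jarrow: 2 of 4 neighbours ≥ 2, panics.
  Oakham: 2 of 4 neighbours < 4, holds.
Round 3 — no new panics; cascade stops.

2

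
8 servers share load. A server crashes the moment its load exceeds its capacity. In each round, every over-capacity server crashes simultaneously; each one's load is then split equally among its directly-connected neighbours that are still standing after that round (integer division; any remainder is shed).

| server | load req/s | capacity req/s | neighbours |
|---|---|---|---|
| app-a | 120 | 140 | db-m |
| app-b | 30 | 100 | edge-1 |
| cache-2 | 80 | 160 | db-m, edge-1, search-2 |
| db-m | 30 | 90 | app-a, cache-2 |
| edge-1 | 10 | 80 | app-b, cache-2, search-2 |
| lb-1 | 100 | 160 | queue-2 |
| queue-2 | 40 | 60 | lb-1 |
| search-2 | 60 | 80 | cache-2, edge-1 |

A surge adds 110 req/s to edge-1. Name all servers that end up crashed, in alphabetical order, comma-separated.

Round 1 — edge-1 at 120 > 80. edge-1 crashes.
  edge-1 sheds 120 req/s to app-b, cache-2, search-2: 40 each.
    app-b: 30+40 = 70 ≤ 100
    cache-2: 80+40 = 120 ≤ 160
    search-2: 60+40 = 100 > 80
Round 2 — search-2 crashes.
  search-2 sheds 100 req/s to cache-2: 100 each.
    cache-2: 120+100 = 220 > 160
Round 3 — cache-2 crashes.
  cache-2 sheds 220 req/s to db-m: 220 each.
    db-m: 30+220 = 250 > 90
Round 4 — db-m crashes.
  db-m sheds 250 req/s to app-a: 250 each.
    app-a: 120+250 = 370 > 140
Round 5 — app-a crashes.
  app-a sheds 370 req/s: no online neighbours, lost.
No further crashes.

app-a, cache-2, db-m, edge-1, search-2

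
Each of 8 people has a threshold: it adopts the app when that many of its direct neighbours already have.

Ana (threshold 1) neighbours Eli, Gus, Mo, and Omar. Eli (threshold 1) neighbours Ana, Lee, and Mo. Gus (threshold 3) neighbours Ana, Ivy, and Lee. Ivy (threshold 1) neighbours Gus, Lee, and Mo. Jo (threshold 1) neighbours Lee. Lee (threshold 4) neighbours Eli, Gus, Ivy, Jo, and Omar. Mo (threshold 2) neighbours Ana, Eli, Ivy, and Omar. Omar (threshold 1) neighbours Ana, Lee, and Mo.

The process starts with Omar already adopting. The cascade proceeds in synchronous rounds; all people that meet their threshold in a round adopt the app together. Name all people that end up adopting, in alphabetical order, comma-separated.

Ana, Eli, Ivy, Mo, Omar

Round 1 — Omar adopts the app (initial).
Round 2 — checking thresholds:
  Ana: 1 of 4 neighbours ≥ 1, adopts the app.
  Lee: 1 of 5 neighbours < 4, below threshold.
  Mo: 1 of 4 neighbours < 2, below threshold.
Round 3 — checking thresholds:
  Eli: 1 of 3 neighbours ≥ 1, adopts the app.
  Gus: 1 of 3 neighbours < 3, below threshold.
  Lee: 1 of 5 neighbours < 4, below threshold.
  Mo: 2 of 4 neighbours ≥ 2, adopts the app.
Round 4 — checking thresholds:
  Gus: 1 of 3 neighbours < 3, below threshold.
  Ivy: 1 of 3 neighbours ≥ 1, adopts the app.
  Lee: 2 of 5 neighbours < 4, below threshold.
Round 5 — no new adoptions; cascade stops.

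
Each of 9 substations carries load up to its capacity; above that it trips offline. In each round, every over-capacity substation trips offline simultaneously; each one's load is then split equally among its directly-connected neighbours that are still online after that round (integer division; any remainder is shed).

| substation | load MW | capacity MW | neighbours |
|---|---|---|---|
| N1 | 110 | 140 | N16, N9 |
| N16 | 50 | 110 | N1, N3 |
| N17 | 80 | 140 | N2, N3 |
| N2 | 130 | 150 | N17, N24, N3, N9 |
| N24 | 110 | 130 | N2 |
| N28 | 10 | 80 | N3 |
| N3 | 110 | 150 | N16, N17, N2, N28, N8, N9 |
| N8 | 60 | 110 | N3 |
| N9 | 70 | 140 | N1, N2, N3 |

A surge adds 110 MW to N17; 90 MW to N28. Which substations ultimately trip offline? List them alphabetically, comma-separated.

Round 1 — N17 at 190 > 140; N28 at 100 > 80. N17, N28 trip offline.
  N17 sheds 190 MW to N2, N3: 95 each.
    N2: 130+95 = 225 > 150
    N3: 110+95 = 205 > 150
  N28 sheds 100 MW to N3: 100 each.
    N3: 205+100 = 305 > 150
Round 2 — N2, N3 trip offline.
  N2 sheds 225 MW to N24, N9: 112 each (1 lost).
    N24: 110+112 = 222 > 130
    N9: 70+112 = 182 > 140
  N3 sheds 305 MW to N16, N8, N9: 101 each (2 lost).
    N16: 50+101 = 151 > 110
    N8: 60+101 = 161 > 110
    N9: 182+101 = 283 > 140
Round 3 — N16, N24, N8, N9 trip offline.
  N16 sheds 151 MW to N1: 151 each.
    N1: 110+151 = 261 > 140
  N24 sheds 222 MW: no online neighbours, lost.
  N8 sheds 161 MW: no online neighbours, lost.
  N9 sheds 283 MW to N1: 283 each.
    N1: 261+283 = 544 > 140
Round 4 — N1 trips offline.
  N1 sheds 544 MW: no online neighbours, lost.
No further trips.

N1, N16, N17, N2, N24, N28, N3, N8, N9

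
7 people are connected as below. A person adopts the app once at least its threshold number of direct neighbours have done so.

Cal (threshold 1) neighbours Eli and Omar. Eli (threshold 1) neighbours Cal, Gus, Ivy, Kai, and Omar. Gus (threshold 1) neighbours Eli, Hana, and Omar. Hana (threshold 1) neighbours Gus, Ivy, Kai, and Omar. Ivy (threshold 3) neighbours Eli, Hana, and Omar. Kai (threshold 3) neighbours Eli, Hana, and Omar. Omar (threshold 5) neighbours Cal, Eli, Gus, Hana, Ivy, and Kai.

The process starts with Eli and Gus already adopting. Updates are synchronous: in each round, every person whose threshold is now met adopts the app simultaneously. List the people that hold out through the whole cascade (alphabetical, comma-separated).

Ivy, Kai, Omar

Round 1 — Eli, Gus adopt the app (initial).
Round 2 — checking thresholds:
  Cal: 1 of 2 neighbours ≥ 1, adopts the app.
  Hana: 1 of 4 neighbours ≥ 1, adopts the app.
  Ivy: 1 of 3 neighbours < 3, holds.
  Kai: 1 of 3 neighbours < 3, holds.
  Omar: 2 of 6 neighbours < 5, holds.
Round 3 — no new adoptions; cascade stops.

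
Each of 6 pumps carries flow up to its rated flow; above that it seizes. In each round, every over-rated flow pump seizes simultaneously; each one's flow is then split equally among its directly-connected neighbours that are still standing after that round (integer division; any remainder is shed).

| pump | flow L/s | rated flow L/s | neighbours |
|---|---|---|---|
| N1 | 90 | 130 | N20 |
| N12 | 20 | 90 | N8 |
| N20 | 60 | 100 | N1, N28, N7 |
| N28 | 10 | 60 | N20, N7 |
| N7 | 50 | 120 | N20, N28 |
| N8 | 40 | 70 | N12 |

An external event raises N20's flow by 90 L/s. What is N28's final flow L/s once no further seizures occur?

60

Round 1 — N20 at 150 > 100. N20 seizes.
  N20 sheds 150 L/s to N1, N28, N7: 50 each.
    N1: 90+50 = 140 > 130
    N28: 10+50 = 60 ≤ 60
    N7: 50+50 = 100 ≤ 120
Round 2 — N1 seizes.
  N1 sheds 140 L/s: no online neighbours, lost.
No further seizures.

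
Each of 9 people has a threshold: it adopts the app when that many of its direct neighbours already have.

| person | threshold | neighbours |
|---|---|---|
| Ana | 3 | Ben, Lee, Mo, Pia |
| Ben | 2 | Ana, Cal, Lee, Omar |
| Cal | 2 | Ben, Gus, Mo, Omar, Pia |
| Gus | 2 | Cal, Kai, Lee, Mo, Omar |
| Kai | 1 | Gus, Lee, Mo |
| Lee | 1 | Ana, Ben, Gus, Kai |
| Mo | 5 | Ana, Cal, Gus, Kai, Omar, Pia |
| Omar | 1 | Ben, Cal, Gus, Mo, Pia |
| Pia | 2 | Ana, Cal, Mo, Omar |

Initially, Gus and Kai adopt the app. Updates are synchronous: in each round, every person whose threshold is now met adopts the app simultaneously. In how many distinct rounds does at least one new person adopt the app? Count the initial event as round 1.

5

Round 1 — Gus, Kai adopt the app (initial).
Round 2 — checking thresholds:
  Cal: 1 of 5 neighbours < 2, not yet.
  Lee: 2 of 4 neighbours ≥ 1, adopts the app.
  Mo: 2 of 6 neighbours < 5, not yet.
  Omar: 1 of 5 neighbours ≥ 1, adopts the app.
Round 3 — checking thresholds:
  Ana: 1 of 4 neighbours < 3, not yet.
  Ben: 2 of 4 neighbours ≥ 2, adopts the app.
  Cal: 2 of 5 neighbours ≥ 2, adopts the app.
  Mo: 3 of 6 neighbours < 5, not yet.
  Pia: 1 of 4 neighbours < 2, not yet.
Round 4 — checking thresholds:
  Ana: 2 of 4 neighbours < 3, not yet.
  Mo: 4 of 6 neighbours < 5, not yet.
  Pia: 2 of 4 neighbours ≥ 2, adopts the app.
Round 5 — checking thresholds:
  Ana: 3 of 4 neighbours ≥ 3, adopts the app.
  Mo: 5 of 6 neighbours ≥ 5, adopts the app.
Round 6 — no new adoptions; cascade stops.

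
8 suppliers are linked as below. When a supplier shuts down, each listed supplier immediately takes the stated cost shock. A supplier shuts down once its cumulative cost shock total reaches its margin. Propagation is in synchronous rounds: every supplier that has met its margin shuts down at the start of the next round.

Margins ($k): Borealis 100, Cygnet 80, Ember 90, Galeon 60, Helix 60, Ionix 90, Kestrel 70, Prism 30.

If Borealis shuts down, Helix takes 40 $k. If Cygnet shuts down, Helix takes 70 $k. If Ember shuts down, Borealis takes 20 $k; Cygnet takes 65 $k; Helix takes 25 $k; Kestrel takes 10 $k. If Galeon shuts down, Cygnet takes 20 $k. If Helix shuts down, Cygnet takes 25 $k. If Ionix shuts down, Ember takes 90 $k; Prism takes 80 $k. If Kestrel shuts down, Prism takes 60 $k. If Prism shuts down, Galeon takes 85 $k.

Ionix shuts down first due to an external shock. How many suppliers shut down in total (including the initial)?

Round 1 — Ionix shuts down (initial).
  Ember: +90 → 90 ≥ 90
  Prism: +80 → 80 ≥ 30
Round 2 — Ember, Prism shut down.
  Borealis: +20 → 20 < 100
  Cygnet: +65 → 65 < 80
  Galeon: +85 → 85 ≥ 60
  Helix: +25 → 25 < 60
  Kestrel: +10 → 10 < 70
Round 3 — Galeon shuts down.
  Cygnet: +20 → 85 ≥ 80
Round 4 — Cygnet shuts down.
  Helix: +70 → 95 ≥ 60
Round 5 — Helix shuts down.
No further shutdowns.

6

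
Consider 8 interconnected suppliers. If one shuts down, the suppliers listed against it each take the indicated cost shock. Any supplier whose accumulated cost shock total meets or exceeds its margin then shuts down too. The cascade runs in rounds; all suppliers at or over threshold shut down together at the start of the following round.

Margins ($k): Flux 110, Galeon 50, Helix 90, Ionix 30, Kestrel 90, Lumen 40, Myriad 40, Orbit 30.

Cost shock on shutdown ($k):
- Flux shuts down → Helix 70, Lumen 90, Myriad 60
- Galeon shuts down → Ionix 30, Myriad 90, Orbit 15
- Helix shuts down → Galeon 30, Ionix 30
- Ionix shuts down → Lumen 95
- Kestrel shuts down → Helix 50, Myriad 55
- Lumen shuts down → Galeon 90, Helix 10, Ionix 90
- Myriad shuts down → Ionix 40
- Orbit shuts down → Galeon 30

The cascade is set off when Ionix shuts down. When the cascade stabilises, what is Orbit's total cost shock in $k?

15

Round 1 — Ionix shuts down (initial).
  Lumen: +95 → 95 ≥ 40
Round 2 — Lumen shuts down.
  Galeon: +90 → 90 ≥ 50
  Helix: +10 → 10 < 90
Round 3 — Galeon shuts down.
  Myriad: +90 → 90 ≥ 40
  Orbit: +15 → 15 < 30
Round 4 — Myriad shuts down.
No further shutdowns.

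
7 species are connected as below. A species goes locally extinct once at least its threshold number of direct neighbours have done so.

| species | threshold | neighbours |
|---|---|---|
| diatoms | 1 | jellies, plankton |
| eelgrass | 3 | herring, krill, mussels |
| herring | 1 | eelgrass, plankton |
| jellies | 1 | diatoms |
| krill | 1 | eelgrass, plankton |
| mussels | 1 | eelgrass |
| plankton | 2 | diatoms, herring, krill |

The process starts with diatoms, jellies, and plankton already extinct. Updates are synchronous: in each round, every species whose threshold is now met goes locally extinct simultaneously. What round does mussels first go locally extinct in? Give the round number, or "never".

Round 1 — diatoms, jellies, plankton go locally extinct (initial).
Round 2 — checking thresholds:
  herring: 1 of 2 neighbours ≥ 1, goes locally extinct.
  krill: 1 of 2 neighbours ≥ 1, goes locally extinct.
Round 3 — no new extinctions; cascade stops.

never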